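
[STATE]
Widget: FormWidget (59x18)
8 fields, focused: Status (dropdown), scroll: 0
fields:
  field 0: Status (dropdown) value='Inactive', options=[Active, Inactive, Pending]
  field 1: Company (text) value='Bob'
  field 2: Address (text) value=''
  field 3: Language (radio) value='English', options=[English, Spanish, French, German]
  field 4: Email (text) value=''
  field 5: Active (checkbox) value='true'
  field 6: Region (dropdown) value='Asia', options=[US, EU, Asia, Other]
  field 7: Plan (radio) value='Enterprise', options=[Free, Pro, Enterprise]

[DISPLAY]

> Status:     [Inactive                                  ▼]
  Company:    [Bob                                        ]
  Address:    [                                           ]
  Language:   (●) English  ( ) Spanish  ( ) French  ( ) Ger
  Email:      [                                           ]
  Active:     [x]                                          
  Region:     [Asia                                      ▼]
  Plan:       ( ) Free  ( ) Pro  (●) Enterprise            
                                                           
                                                           
                                                           
                                                           
                                                           
                                                           
                                                           
                                                           
                                                           
                                                           


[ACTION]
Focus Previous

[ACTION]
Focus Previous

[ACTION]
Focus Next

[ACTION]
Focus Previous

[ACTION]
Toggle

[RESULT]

  Status:     [Inactive                                  ▼]
  Company:    [Bob                                        ]
  Address:    [                                           ]
  Language:   (●) English  ( ) Spanish  ( ) French  ( ) Ger
  Email:      [                                           ]
  Active:     [x]                                          
> Region:     [Asia                                      ▼]
  Plan:       ( ) Free  ( ) Pro  (●) Enterprise            
                                                           
                                                           
                                                           
                                                           
                                                           
                                                           
                                                           
                                                           
                                                           
                                                           


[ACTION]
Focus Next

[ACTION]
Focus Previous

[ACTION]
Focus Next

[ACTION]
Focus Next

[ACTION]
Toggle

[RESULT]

> Status:     [Inactive                                  ▼]
  Company:    [Bob                                        ]
  Address:    [                                           ]
  Language:   (●) English  ( ) Spanish  ( ) French  ( ) Ger
  Email:      [                                           ]
  Active:     [x]                                          
  Region:     [Asia                                      ▼]
  Plan:       ( ) Free  ( ) Pro  (●) Enterprise            
                                                           
                                                           
                                                           
                                                           
                                                           
                                                           
                                                           
                                                           
                                                           
                                                           


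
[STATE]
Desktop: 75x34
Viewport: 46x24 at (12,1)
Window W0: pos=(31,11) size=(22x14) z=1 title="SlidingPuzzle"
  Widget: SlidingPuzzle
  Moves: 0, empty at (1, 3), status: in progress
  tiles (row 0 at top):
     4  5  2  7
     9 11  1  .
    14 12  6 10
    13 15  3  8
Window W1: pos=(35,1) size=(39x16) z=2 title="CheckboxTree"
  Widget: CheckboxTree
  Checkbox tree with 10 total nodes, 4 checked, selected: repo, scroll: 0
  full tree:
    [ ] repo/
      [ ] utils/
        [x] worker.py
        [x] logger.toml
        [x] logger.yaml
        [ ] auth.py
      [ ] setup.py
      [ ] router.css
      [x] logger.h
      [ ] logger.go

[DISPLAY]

                       ┏━━━━━━━━━━━━━━━━━━━━━━
                       ┃ CheckboxTree         
                       ┠──────────────────────
                       ┃>[-] repo/            
                       ┃   [-] utils/         
                       ┃     [x] worker.py    
                       ┃     [x] logger.toml  
                       ┃     [x] logger.yaml  
                       ┃     [ ] auth.py      
                       ┃   [ ] setup.py       
                   ┏━━━┃   [ ] router.css     
                   ┃ Sl┃   [x] logger.h       
                   ┠───┃   [ ] logger.go      
                   ┃┌──┃                      
                   ┃│  ┃                      
                   ┃├──┗━━━━━━━━━━━━━━━━━━━━━━
                   ┃│  9 │ 11 │  1 │    ┃     
                   ┃├────┼────┼────┼────┃     
                   ┃│ 14 │ 12 │  6 │ 10 ┃     
                   ┃├────┼────┼────┼────┃     
                   ┃│ 13 │ 15 │  3 │  8 ┃     
                   ┃└────┴────┴────┴────┃     
                   ┃Moves: 0            ┃     
                   ┗━━━━━━━━━━━━━━━━━━━━┛     


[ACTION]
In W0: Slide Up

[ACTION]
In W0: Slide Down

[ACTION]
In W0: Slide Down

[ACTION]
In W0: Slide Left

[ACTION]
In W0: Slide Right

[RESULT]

                       ┏━━━━━━━━━━━━━━━━━━━━━━
                       ┃ CheckboxTree         
                       ┠──────────────────────
                       ┃>[-] repo/            
                       ┃   [-] utils/         
                       ┃     [x] worker.py    
                       ┃     [x] logger.toml  
                       ┃     [x] logger.yaml  
                       ┃     [ ] auth.py      
                       ┃   [ ] setup.py       
                   ┏━━━┃   [ ] router.css     
                   ┃ Sl┃   [x] logger.h       
                   ┠───┃   [ ] logger.go      
                   ┃┌──┃                      
                   ┃│  ┃                      
                   ┃├──┗━━━━━━━━━━━━━━━━━━━━━━
                   ┃│  9 │ 11 │  1 │  7 ┃     
                   ┃├────┼────┼────┼────┃     
                   ┃│ 14 │ 12 │  6 │ 10 ┃     
                   ┃├────┼────┼────┼────┃     
                   ┃│ 13 │ 15 │  3 │  8 ┃     
                   ┃└────┴────┴────┴────┃     
                   ┃Moves: 4            ┃     
                   ┗━━━━━━━━━━━━━━━━━━━━┛     


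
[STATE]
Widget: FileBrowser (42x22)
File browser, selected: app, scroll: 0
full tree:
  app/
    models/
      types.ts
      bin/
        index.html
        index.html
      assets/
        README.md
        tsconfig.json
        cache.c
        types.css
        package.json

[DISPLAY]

> [-] app/                                
    [+] models/                           
                                          
                                          
                                          
                                          
                                          
                                          
                                          
                                          
                                          
                                          
                                          
                                          
                                          
                                          
                                          
                                          
                                          
                                          
                                          
                                          


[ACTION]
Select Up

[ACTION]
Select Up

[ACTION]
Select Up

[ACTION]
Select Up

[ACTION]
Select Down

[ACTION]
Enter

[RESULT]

  [-] app/                                
  > [-] models/                           
      types.ts                            
      [+] bin/                            
      [+] assets/                         
                                          
                                          
                                          
                                          
                                          
                                          
                                          
                                          
                                          
                                          
                                          
                                          
                                          
                                          
                                          
                                          
                                          


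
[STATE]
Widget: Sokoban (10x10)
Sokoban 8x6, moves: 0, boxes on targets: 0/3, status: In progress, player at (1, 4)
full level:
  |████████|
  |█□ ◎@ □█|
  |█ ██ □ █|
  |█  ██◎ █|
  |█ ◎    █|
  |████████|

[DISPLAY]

████████  
█□ ◎@ □█  
█ ██ □ █  
█  ██◎ █  
█ ◎    █  
████████  
Moves: 0  
          
          
          


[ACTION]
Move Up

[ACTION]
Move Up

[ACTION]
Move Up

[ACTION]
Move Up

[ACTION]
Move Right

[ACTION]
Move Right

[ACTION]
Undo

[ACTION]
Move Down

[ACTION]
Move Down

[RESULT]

████████  
█□ ◎  □█  
█ ██@□ █  
█  ██◎ █  
█ ◎    █  
████████  
Moves: 1  
          
          
          


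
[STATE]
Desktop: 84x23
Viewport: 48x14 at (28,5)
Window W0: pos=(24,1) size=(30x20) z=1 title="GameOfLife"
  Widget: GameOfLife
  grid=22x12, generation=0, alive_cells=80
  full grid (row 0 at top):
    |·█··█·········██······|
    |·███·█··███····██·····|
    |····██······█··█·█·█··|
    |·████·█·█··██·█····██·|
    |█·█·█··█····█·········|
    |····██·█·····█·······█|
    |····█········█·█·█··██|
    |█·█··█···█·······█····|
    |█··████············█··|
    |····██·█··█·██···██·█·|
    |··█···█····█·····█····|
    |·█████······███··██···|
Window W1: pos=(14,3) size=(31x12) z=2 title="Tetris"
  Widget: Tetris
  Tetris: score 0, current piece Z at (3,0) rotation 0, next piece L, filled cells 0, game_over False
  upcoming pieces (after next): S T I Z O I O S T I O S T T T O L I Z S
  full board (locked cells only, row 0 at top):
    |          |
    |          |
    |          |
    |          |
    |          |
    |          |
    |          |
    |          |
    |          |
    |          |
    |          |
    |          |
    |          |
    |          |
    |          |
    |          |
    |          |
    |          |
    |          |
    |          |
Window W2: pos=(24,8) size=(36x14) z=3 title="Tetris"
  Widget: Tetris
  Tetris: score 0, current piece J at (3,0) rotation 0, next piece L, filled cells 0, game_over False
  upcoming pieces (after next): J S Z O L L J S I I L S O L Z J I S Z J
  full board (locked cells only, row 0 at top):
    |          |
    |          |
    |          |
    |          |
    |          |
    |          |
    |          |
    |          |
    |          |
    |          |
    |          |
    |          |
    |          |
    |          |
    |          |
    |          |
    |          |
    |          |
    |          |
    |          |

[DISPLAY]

────────────────┨··      ┃                      
xt:             ┃··      ┃                      
▒               ┃··      ┃                      
━━━━━━━━━━━━━━━━━━━━━━━━━━━━━━━┓                
tris                           ┃                
───────────────────────────────┨                
       │Next:                  ┃                
       │  ▒                    ┃                
       │▒▒▒                    ┃                
       │                       ┃                
       │                       ┃                
       │                       ┃                
       │Score:                 ┃                
       │0                      ┃                


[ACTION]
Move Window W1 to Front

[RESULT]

────────────────┨··      ┃                      
xt:             ┃··      ┃                      
▒               ┃··      ┃                      
▒               ┃━━━━━━━━━━━━━━┓                
                ┃              ┃                
                ┃──────────────┨                
                ┃              ┃                
ore:            ┃              ┃                
                ┃              ┃                
━━━━━━━━━━━━━━━━┛              ┃                
       │                       ┃                
       │                       ┃                
       │Score:                 ┃                
       │0                      ┃                


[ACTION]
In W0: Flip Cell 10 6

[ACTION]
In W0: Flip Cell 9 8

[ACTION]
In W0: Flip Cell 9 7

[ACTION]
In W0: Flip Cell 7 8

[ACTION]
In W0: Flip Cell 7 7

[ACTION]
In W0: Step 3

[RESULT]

────────────────┨··      ┃                      
xt:             ┃··      ┃                      
▒               ┃█·      ┃                      
▒               ┃━━━━━━━━━━━━━━┓                
                ┃              ┃                
                ┃──────────────┨                
                ┃              ┃                
ore:            ┃              ┃                
                ┃              ┃                
━━━━━━━━━━━━━━━━┛              ┃                
       │                       ┃                
       │                       ┃                
       │Score:                 ┃                
       │0                      ┃                


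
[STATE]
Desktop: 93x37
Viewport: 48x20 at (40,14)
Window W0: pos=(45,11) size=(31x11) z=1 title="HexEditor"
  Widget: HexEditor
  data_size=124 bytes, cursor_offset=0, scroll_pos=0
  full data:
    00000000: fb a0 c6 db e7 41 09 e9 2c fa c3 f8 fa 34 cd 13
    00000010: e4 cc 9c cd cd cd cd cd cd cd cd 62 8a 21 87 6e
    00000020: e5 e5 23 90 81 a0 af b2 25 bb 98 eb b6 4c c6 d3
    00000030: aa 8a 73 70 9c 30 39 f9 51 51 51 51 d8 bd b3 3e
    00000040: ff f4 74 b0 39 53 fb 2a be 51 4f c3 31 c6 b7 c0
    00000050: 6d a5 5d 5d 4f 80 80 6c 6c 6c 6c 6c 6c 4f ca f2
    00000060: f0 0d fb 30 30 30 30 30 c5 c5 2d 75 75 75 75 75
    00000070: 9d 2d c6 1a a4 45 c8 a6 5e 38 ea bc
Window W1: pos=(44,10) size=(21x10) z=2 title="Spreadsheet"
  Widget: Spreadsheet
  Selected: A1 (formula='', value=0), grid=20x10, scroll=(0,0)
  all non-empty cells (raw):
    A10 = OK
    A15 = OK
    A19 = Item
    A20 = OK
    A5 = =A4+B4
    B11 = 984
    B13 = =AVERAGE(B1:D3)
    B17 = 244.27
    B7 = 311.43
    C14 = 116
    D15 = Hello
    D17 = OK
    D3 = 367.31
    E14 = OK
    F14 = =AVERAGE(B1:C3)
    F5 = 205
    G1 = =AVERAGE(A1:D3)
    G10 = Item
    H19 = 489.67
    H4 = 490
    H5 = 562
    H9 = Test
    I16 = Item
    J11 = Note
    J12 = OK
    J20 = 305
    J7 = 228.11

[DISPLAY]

    ┃       A       B   ┃db e7 41 0┃            
    ┃-------------------┃cd cd cd c┃            
    ┃  1      [0]       ┃90 81 a0 a┃            
    ┃  2        0       ┃70 9c 30 3┃            
    ┃  3        0       ┃b0 39 53 f┃            
    ┗━━━━━━━━━━━━━━━━━━━┛5d 4f 80 8┃            
     ┃00000060  f0 0d fb 30 30 30 3┃            
     ┗━━━━━━━━━━━━━━━━━━━━━━━━━━━━━┛            
                                                
                                                
                                                
                                                
                                                
                                                
                                                
                                                
                                                
                                                
                                                
                                                


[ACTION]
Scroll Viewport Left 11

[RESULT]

               ┃       A       B   ┃db e7 41 0┃ 
               ┃-------------------┃cd cd cd c┃ 
               ┃  1      [0]       ┃90 81 a0 a┃ 
               ┃  2        0       ┃70 9c 30 3┃ 
               ┃  3        0       ┃b0 39 53 f┃ 
               ┗━━━━━━━━━━━━━━━━━━━┛5d 4f 80 8┃ 
                ┃00000060  f0 0d fb 30 30 30 3┃ 
                ┗━━━━━━━━━━━━━━━━━━━━━━━━━━━━━┛ 
                                                
                                                
                                                
                                                
                                                
                                                
                                                
                                                
                                                
                                                
                                                
                                                


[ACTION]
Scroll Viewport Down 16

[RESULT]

               ┃  2        0       ┃70 9c 30 3┃ 
               ┃  3        0       ┃b0 39 53 f┃ 
               ┗━━━━━━━━━━━━━━━━━━━┛5d 4f 80 8┃ 
                ┃00000060  f0 0d fb 30 30 30 3┃ 
                ┗━━━━━━━━━━━━━━━━━━━━━━━━━━━━━┛ 
                                                
                                                
                                                
                                                
                                                
                                                
                                                
                                                
                                                
                                                
                                                
                                                
                                                
                                                
                                                


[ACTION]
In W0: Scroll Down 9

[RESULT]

               ┃  2        0       ┃          ┃ 
               ┃  3        0       ┃          ┃ 
               ┗━━━━━━━━━━━━━━━━━━━┛          ┃ 
                ┃                             ┃ 
                ┗━━━━━━━━━━━━━━━━━━━━━━━━━━━━━┛ 
                                                
                                                
                                                
                                                
                                                
                                                
                                                
                                                
                                                
                                                
                                                
                                                
                                                
                                                
                                                


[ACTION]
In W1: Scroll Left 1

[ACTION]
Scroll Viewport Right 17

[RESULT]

  2        0       ┃          ┃                 
  3        0       ┃          ┃                 
━━━━━━━━━━━━━━━━━━━┛          ┃                 
┃                             ┃                 
┗━━━━━━━━━━━━━━━━━━━━━━━━━━━━━┛                 
                                                
                                                
                                                
                                                
                                                
                                                
                                                
                                                
                                                
                                                
                                                
                                                
                                                
                                                
                                                


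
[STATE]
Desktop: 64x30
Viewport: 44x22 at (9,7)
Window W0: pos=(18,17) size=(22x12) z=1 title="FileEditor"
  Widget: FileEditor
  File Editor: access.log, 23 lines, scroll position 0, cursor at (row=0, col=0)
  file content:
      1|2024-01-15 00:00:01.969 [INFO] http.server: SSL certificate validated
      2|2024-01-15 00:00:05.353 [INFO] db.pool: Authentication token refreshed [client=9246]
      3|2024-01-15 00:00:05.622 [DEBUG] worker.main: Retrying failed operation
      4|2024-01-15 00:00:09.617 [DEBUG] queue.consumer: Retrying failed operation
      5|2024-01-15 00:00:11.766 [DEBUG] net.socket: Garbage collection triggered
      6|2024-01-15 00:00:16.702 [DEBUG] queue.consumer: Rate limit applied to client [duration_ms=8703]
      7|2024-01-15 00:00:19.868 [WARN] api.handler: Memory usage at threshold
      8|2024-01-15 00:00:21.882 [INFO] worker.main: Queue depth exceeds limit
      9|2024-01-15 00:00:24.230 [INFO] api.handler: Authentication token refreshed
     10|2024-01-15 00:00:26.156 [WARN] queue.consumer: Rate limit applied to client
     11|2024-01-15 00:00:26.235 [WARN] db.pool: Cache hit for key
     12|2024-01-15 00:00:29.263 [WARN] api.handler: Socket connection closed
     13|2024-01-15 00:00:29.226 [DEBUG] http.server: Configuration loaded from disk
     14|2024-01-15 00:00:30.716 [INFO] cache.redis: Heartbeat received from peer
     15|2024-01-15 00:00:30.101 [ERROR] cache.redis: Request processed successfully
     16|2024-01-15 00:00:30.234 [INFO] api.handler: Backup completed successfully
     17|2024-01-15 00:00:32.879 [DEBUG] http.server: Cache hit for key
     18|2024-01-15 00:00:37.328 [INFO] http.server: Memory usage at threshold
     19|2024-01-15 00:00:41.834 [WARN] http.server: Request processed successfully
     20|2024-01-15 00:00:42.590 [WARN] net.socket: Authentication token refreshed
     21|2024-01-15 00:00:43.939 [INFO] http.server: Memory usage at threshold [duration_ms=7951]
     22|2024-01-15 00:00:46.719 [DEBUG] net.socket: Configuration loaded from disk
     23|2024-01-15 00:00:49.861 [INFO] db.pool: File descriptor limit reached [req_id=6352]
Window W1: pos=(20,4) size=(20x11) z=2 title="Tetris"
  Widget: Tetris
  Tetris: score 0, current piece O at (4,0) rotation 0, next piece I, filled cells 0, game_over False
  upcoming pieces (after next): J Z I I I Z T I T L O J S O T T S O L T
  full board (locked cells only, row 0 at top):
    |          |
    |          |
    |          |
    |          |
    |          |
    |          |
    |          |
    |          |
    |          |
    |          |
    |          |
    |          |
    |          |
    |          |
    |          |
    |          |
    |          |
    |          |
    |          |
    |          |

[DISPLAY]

           ┃                  ┃             
           ┃                  ┃             
           ┃                  ┃             
           ┃                  ┃             
           ┃                  ┃             
           ┃                  ┃             
           ┃                  ┃             
           ┗━━━━━━━━━━━━━━━━━━┛             
                                            
                                            
         ┏━━━━━━━━━━━━━━━━━━━━┓             
         ┃ FileEditor         ┃             
         ┠────────────────────┨             
         ┃█024-01-15 00:00:01▲┃             
         ┃2024-01-15 00:00:05█┃             
         ┃2024-01-15 00:00:05░┃             
         ┃2024-01-15 00:00:09░┃             
         ┃2024-01-15 00:00:11░┃             
         ┃2024-01-15 00:00:16░┃             
         ┃2024-01-15 00:00:19░┃             
         ┃2024-01-15 00:00:21▼┃             
         ┗━━━━━━━━━━━━━━━━━━━━┛             


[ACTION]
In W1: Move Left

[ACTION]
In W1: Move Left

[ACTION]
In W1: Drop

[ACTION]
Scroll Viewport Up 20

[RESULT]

                                            
                                            
                                            
                                            
           ┏━━━━━━━━━━━━━━━━━━┓             
           ┃ Tetris           ┃             
           ┠──────────────────┨             
           ┃                  ┃             
           ┃                  ┃             
           ┃                  ┃             
           ┃                  ┃             
           ┃                  ┃             
           ┃                  ┃             
           ┃                  ┃             
           ┗━━━━━━━━━━━━━━━━━━┛             
                                            
                                            
         ┏━━━━━━━━━━━━━━━━━━━━┓             
         ┃ FileEditor         ┃             
         ┠────────────────────┨             
         ┃█024-01-15 00:00:01▲┃             
         ┃2024-01-15 00:00:05█┃             


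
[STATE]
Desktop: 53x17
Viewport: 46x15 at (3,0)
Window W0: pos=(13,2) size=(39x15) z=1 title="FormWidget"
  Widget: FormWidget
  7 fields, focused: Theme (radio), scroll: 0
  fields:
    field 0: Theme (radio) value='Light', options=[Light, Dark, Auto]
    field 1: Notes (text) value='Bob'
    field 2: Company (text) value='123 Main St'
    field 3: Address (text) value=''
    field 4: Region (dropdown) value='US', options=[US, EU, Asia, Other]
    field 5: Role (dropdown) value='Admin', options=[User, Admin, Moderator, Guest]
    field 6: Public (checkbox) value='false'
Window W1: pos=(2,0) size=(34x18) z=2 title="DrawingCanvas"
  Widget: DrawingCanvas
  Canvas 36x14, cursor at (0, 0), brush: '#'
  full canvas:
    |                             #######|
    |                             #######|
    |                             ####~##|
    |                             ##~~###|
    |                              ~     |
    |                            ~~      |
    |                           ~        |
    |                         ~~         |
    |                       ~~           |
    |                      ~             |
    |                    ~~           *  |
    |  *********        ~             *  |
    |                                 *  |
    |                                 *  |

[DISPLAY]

━━━━━━━━━━━━━━━━━━━━━━━━━━━━━━━━┓             
 DrawingCanvas                  ┃             
────────────────────────────────┨━━━━━━━━━━━━━
+                            ###┃             
                             ###┃─────────────
                             ###┃t  ( ) Dark  
                             ##~┃             
                              ~ ┃n St         
                            ~~  ┃             
                           ~    ┃             
                         ~~     ┃             
                       ~~       ┃             
                      ~         ┃             
                    ~~          ┃             
  *********        ~            ┃             


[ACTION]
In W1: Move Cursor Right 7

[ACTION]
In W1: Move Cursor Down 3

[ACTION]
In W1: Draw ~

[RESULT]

━━━━━━━━━━━━━━━━━━━━━━━━━━━━━━━━┓             
 DrawingCanvas                  ┃             
────────────────────────────────┨━━━━━━━━━━━━━
                             ###┃             
                             ###┃─────────────
                             ###┃t  ( ) Dark  
       ~                     ##~┃             
                              ~ ┃n St         
                            ~~  ┃             
                           ~    ┃             
                         ~~     ┃             
                       ~~       ┃             
                      ~         ┃             
                    ~~          ┃             
  *********        ~            ┃             


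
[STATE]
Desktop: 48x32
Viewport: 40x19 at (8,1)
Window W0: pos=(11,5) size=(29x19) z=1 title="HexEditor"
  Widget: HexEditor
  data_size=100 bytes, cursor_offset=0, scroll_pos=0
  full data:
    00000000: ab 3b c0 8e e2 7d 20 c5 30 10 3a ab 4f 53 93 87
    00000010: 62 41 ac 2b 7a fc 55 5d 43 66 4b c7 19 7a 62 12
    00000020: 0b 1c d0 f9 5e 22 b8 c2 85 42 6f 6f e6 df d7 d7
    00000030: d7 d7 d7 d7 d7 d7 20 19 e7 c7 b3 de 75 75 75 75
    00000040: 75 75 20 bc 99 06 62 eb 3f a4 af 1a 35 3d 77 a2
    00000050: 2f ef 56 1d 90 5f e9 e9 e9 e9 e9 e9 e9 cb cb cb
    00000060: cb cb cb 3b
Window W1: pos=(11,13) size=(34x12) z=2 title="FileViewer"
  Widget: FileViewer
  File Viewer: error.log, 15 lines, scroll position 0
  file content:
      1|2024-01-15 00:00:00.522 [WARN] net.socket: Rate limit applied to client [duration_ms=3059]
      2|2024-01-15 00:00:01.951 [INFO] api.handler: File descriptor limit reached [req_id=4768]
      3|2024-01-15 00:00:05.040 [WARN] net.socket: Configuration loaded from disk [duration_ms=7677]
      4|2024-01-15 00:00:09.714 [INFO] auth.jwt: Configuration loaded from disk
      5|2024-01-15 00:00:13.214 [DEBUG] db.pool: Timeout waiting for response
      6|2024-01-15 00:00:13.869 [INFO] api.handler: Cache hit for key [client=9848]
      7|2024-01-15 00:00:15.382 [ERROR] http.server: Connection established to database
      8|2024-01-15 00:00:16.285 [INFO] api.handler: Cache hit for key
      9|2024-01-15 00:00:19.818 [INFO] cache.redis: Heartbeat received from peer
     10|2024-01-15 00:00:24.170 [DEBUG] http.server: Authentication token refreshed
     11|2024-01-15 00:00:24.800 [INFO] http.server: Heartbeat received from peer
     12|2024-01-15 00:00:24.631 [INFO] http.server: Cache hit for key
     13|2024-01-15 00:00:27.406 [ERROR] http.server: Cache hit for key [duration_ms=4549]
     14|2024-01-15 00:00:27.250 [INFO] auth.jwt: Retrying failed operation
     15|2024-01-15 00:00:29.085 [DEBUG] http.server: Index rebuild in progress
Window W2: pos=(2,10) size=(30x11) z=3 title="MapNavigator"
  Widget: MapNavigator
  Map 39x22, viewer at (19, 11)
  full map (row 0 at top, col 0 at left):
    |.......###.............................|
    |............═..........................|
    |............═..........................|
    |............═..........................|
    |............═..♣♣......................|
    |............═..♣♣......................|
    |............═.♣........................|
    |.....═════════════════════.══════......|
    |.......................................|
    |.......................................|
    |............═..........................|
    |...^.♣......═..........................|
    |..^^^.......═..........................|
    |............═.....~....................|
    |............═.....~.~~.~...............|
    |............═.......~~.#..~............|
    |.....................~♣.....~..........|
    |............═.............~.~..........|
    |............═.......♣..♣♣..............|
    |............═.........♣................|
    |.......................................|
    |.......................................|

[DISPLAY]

                                        
                                        
                                        
                                        
   ┏━━━━━━━━━━━━━━━━━━━━━━━━━━━┓        
   ┃ HexEditor                 ┃        
   ┠───────────────────────────┨        
   ┃00000000  AB 3b c0 8e e2 7d┃        
   ┃00000010  62 41 ac 2b 7a fc┃        
━━━━━━━━━━━━━━━━━━━━━━━┓9 5e 22┃        
avigator               ┃7 d7 d7┃        
───────────────────────┨c 99 06┃        
.......................┃━━━━━━━━━━━━┓   
.......................┃            ┃   
..═....................┃────────────┨   
..═......@.............┃522 [WARN] ▲┃   
..═....................┃951 [INFO] █┃   
..═.....~..............┃040 [WARN] ░┃   
..═.....~.~~.~.........┃714 [INFO] ░┃   


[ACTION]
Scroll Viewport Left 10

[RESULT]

                                        
                                        
                                        
                                        
           ┏━━━━━━━━━━━━━━━━━━━━━━━━━━━┓
           ┃ HexEditor                 ┃
           ┠───────────────────────────┨
           ┃00000000  AB 3b c0 8e e2 7d┃
           ┃00000010  62 41 ac 2b 7a fc┃
  ┏━━━━━━━━━━━━━━━━━━━━━━━━━━━━┓9 5e 22┃
  ┃ MapNavigator               ┃7 d7 d7┃
  ┠────────────────────────────┨c 99 06┃
  ┃............................┃━━━━━━━━
  ┃............................┃        
  ┃.......═....................┃────────
  ┃♣......═......@.............┃522 [WAR
  ┃.......═....................┃951 [INF
  ┃.......═.....~..............┃040 [WAR
  ┃.......═.....~.~~.~.........┃714 [INF


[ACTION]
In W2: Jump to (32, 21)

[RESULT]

                                        
                                        
                                        
                                        
           ┏━━━━━━━━━━━━━━━━━━━━━━━━━━━┓
           ┃ HexEditor                 ┃
           ┠───────────────────────────┨
           ┃00000000  AB 3b c0 8e e2 7d┃
           ┃00000010  62 41 ac 2b 7a fc┃
  ┏━━━━━━━━━━━━━━━━━━━━━━━━━━━━┓9 5e 22┃
  ┃ MapNavigator               ┃7 d7 d7┃
  ┠────────────────────────────┨c 99 06┃
  ┃..♣..♣♣..............       ┃━━━━━━━━
  ┃....♣................       ┃        
  ┃.....................       ┃────────
  ┃..............@......       ┃522 [WAR
  ┃                            ┃951 [INF
  ┃                            ┃040 [WAR
  ┃                            ┃714 [INF


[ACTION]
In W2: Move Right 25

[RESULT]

                                        
                                        
                                        
                                        
           ┏━━━━━━━━━━━━━━━━━━━━━━━━━━━┓
           ┃ HexEditor                 ┃
           ┠───────────────────────────┨
           ┃00000000  AB 3b c0 8e e2 7d┃
           ┃00000010  62 41 ac 2b 7a fc┃
  ┏━━━━━━━━━━━━━━━━━━━━━━━━━━━━┓9 5e 22┃
  ┃ MapNavigator               ┃7 d7 d7┃
  ┠────────────────────────────┨c 99 06┃
  ┃♣..............             ┃━━━━━━━━
  ┃...............             ┃        
  ┃...............             ┃────────
  ┃..............@             ┃522 [WAR
  ┃                            ┃951 [INF
  ┃                            ┃040 [WAR
  ┃                            ┃714 [INF


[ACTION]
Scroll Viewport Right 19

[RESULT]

                                        
                                        
                                        
                                        
   ┏━━━━━━━━━━━━━━━━━━━━━━━━━━━┓        
   ┃ HexEditor                 ┃        
   ┠───────────────────────────┨        
   ┃00000000  AB 3b c0 8e e2 7d┃        
   ┃00000010  62 41 ac 2b 7a fc┃        
━━━━━━━━━━━━━━━━━━━━━━━┓9 5e 22┃        
avigator               ┃7 d7 d7┃        
───────────────────────┨c 99 06┃        
..........             ┃━━━━━━━━━━━━┓   
..........             ┃            ┃   
..........             ┃────────────┨   
.........@             ┃522 [WARN] ▲┃   
                       ┃951 [INFO] █┃   
                       ┃040 [WARN] ░┃   
                       ┃714 [INFO] ░┃   
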